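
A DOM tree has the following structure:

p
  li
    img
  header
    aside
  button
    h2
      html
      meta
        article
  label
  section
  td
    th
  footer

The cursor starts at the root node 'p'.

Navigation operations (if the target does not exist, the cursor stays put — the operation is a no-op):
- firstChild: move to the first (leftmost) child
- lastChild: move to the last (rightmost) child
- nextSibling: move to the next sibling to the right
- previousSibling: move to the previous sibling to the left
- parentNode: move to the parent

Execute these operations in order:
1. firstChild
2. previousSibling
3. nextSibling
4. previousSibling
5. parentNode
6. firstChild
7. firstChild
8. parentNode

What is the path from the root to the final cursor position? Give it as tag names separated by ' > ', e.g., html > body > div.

Answer: p > li

Derivation:
After 1 (firstChild): li
After 2 (previousSibling): li (no-op, stayed)
After 3 (nextSibling): header
After 4 (previousSibling): li
After 5 (parentNode): p
After 6 (firstChild): li
After 7 (firstChild): img
After 8 (parentNode): li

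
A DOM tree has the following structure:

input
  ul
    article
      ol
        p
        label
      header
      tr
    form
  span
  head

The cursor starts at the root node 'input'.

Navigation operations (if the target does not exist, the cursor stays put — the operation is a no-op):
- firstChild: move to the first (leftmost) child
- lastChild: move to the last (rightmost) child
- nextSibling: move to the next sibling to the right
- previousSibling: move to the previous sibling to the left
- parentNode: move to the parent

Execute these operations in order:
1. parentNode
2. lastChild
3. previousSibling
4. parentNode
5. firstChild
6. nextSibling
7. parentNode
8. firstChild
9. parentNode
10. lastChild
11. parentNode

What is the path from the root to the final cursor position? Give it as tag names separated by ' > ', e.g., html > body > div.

Answer: input

Derivation:
After 1 (parentNode): input (no-op, stayed)
After 2 (lastChild): head
After 3 (previousSibling): span
After 4 (parentNode): input
After 5 (firstChild): ul
After 6 (nextSibling): span
After 7 (parentNode): input
After 8 (firstChild): ul
After 9 (parentNode): input
After 10 (lastChild): head
After 11 (parentNode): input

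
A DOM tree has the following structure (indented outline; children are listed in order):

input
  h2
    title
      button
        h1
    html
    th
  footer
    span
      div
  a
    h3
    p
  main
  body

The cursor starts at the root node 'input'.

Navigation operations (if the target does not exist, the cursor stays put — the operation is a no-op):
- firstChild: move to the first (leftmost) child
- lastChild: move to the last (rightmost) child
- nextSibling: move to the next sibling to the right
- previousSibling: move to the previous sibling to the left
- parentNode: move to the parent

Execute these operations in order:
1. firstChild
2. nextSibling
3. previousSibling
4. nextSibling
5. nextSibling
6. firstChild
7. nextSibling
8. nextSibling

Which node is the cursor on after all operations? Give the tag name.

After 1 (firstChild): h2
After 2 (nextSibling): footer
After 3 (previousSibling): h2
After 4 (nextSibling): footer
After 5 (nextSibling): a
After 6 (firstChild): h3
After 7 (nextSibling): p
After 8 (nextSibling): p (no-op, stayed)

Answer: p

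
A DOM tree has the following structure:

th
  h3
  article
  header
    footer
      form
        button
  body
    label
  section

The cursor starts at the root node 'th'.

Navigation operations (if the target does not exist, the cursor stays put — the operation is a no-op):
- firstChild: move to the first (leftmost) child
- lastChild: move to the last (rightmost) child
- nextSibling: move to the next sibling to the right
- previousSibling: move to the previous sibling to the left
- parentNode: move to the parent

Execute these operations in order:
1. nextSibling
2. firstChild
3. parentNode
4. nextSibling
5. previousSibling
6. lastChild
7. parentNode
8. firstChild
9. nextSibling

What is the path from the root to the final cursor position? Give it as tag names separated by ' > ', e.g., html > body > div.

After 1 (nextSibling): th (no-op, stayed)
After 2 (firstChild): h3
After 3 (parentNode): th
After 4 (nextSibling): th (no-op, stayed)
After 5 (previousSibling): th (no-op, stayed)
After 6 (lastChild): section
After 7 (parentNode): th
After 8 (firstChild): h3
After 9 (nextSibling): article

Answer: th > article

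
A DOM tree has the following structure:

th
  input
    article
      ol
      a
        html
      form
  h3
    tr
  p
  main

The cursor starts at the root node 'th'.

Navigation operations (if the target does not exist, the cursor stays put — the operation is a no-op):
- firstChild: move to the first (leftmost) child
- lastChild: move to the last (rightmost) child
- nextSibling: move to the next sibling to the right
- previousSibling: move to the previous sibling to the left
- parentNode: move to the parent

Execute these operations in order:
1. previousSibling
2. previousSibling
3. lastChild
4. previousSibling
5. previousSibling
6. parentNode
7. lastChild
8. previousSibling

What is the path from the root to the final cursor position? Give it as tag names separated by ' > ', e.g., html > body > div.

Answer: th > p

Derivation:
After 1 (previousSibling): th (no-op, stayed)
After 2 (previousSibling): th (no-op, stayed)
After 3 (lastChild): main
After 4 (previousSibling): p
After 5 (previousSibling): h3
After 6 (parentNode): th
After 7 (lastChild): main
After 8 (previousSibling): p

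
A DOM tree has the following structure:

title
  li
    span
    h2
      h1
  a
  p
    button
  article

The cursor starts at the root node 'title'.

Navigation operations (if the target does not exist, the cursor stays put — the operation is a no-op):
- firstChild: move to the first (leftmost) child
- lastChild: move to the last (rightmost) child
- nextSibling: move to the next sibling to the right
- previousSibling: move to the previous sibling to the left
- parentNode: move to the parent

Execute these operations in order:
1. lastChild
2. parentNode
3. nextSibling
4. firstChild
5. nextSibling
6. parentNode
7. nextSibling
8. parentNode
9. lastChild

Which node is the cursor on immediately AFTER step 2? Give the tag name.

Answer: title

Derivation:
After 1 (lastChild): article
After 2 (parentNode): title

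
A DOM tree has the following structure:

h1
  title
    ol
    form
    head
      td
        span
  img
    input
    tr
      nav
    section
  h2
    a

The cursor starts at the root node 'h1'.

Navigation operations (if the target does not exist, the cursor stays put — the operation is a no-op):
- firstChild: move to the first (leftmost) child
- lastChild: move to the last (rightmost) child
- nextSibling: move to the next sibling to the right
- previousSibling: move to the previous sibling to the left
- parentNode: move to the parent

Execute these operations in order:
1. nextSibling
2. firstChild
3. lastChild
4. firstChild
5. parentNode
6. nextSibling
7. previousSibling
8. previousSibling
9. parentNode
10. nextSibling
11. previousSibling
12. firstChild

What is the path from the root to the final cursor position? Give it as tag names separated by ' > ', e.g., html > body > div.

Answer: h1 > title > ol

Derivation:
After 1 (nextSibling): h1 (no-op, stayed)
After 2 (firstChild): title
After 3 (lastChild): head
After 4 (firstChild): td
After 5 (parentNode): head
After 6 (nextSibling): head (no-op, stayed)
After 7 (previousSibling): form
After 8 (previousSibling): ol
After 9 (parentNode): title
After 10 (nextSibling): img
After 11 (previousSibling): title
After 12 (firstChild): ol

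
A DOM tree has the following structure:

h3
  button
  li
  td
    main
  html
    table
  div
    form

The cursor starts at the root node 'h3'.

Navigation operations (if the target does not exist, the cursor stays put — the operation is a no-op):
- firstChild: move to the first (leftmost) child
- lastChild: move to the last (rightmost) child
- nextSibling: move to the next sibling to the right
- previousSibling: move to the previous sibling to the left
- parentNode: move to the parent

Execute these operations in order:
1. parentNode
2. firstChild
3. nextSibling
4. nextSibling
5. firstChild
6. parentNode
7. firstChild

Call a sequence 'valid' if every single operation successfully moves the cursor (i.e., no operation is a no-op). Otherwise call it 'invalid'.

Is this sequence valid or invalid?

Answer: invalid

Derivation:
After 1 (parentNode): h3 (no-op, stayed)
After 2 (firstChild): button
After 3 (nextSibling): li
After 4 (nextSibling): td
After 5 (firstChild): main
After 6 (parentNode): td
After 7 (firstChild): main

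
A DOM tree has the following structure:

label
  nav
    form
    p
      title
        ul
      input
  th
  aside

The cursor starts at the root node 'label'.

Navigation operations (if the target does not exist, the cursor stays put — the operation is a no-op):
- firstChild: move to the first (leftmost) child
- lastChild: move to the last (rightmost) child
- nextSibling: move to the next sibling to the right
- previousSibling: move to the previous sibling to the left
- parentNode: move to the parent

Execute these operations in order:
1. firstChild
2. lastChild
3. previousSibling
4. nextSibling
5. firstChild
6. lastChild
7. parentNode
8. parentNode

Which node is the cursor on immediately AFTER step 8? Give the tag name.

After 1 (firstChild): nav
After 2 (lastChild): p
After 3 (previousSibling): form
After 4 (nextSibling): p
After 5 (firstChild): title
After 6 (lastChild): ul
After 7 (parentNode): title
After 8 (parentNode): p

Answer: p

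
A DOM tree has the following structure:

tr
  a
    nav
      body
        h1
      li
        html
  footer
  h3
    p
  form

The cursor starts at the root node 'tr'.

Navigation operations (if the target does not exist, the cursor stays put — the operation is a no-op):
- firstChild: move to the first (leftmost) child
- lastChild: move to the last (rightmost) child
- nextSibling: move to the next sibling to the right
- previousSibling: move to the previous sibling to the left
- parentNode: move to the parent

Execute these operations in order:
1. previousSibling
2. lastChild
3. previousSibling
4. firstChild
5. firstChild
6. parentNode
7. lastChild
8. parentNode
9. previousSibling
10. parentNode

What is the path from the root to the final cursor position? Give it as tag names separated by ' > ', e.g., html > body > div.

Answer: tr

Derivation:
After 1 (previousSibling): tr (no-op, stayed)
After 2 (lastChild): form
After 3 (previousSibling): h3
After 4 (firstChild): p
After 5 (firstChild): p (no-op, stayed)
After 6 (parentNode): h3
After 7 (lastChild): p
After 8 (parentNode): h3
After 9 (previousSibling): footer
After 10 (parentNode): tr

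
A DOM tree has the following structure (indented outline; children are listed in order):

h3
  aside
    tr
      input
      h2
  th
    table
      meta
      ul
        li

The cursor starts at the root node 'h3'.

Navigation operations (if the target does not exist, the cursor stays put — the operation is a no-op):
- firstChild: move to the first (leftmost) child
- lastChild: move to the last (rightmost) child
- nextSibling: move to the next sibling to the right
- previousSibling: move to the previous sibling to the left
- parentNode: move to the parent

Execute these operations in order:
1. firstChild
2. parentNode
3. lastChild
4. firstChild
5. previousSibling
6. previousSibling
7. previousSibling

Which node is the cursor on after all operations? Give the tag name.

Answer: table

Derivation:
After 1 (firstChild): aside
After 2 (parentNode): h3
After 3 (lastChild): th
After 4 (firstChild): table
After 5 (previousSibling): table (no-op, stayed)
After 6 (previousSibling): table (no-op, stayed)
After 7 (previousSibling): table (no-op, stayed)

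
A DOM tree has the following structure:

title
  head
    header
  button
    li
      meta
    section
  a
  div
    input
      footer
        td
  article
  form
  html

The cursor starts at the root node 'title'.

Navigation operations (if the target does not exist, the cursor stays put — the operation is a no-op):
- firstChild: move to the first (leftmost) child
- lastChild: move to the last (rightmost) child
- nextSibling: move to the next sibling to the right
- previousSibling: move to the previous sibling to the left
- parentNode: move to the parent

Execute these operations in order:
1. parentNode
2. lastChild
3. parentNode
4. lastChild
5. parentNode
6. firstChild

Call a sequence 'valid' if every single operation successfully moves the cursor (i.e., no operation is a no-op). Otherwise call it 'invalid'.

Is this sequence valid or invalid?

Answer: invalid

Derivation:
After 1 (parentNode): title (no-op, stayed)
After 2 (lastChild): html
After 3 (parentNode): title
After 4 (lastChild): html
After 5 (parentNode): title
After 6 (firstChild): head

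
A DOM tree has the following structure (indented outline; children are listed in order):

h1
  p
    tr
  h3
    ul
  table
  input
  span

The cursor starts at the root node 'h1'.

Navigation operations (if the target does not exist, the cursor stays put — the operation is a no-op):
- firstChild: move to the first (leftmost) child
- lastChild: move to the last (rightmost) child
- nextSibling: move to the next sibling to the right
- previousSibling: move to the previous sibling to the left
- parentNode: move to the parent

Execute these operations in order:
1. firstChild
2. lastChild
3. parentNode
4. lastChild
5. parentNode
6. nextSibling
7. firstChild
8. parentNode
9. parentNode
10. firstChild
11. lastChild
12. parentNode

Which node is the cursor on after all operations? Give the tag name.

Answer: p

Derivation:
After 1 (firstChild): p
After 2 (lastChild): tr
After 3 (parentNode): p
After 4 (lastChild): tr
After 5 (parentNode): p
After 6 (nextSibling): h3
After 7 (firstChild): ul
After 8 (parentNode): h3
After 9 (parentNode): h1
After 10 (firstChild): p
After 11 (lastChild): tr
After 12 (parentNode): p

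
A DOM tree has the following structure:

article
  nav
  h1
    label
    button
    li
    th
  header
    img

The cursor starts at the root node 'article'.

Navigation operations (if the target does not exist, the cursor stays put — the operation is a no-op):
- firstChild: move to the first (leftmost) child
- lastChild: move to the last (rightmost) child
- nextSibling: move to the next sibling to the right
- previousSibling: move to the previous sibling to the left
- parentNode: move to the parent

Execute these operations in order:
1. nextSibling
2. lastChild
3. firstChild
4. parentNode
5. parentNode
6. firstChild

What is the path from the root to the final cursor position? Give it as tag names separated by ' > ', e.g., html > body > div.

Answer: article > nav

Derivation:
After 1 (nextSibling): article (no-op, stayed)
After 2 (lastChild): header
After 3 (firstChild): img
After 4 (parentNode): header
After 5 (parentNode): article
After 6 (firstChild): nav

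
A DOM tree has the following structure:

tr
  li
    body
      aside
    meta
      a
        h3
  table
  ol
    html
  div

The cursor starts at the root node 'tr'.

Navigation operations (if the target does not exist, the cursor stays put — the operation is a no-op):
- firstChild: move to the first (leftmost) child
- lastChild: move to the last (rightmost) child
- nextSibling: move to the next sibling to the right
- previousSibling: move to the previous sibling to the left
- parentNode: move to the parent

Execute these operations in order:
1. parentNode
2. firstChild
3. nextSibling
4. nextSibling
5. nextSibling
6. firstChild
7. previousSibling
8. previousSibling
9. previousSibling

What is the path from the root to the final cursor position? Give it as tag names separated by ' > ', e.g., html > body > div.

After 1 (parentNode): tr (no-op, stayed)
After 2 (firstChild): li
After 3 (nextSibling): table
After 4 (nextSibling): ol
After 5 (nextSibling): div
After 6 (firstChild): div (no-op, stayed)
After 7 (previousSibling): ol
After 8 (previousSibling): table
After 9 (previousSibling): li

Answer: tr > li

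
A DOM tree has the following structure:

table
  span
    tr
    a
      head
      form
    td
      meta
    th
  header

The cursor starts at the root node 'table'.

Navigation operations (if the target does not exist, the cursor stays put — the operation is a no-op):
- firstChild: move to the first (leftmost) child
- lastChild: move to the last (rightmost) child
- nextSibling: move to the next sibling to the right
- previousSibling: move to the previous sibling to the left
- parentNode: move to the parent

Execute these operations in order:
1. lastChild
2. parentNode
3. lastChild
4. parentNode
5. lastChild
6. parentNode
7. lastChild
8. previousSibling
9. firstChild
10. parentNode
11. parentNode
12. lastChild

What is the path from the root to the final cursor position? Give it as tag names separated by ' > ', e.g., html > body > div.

After 1 (lastChild): header
After 2 (parentNode): table
After 3 (lastChild): header
After 4 (parentNode): table
After 5 (lastChild): header
After 6 (parentNode): table
After 7 (lastChild): header
After 8 (previousSibling): span
After 9 (firstChild): tr
After 10 (parentNode): span
After 11 (parentNode): table
After 12 (lastChild): header

Answer: table > header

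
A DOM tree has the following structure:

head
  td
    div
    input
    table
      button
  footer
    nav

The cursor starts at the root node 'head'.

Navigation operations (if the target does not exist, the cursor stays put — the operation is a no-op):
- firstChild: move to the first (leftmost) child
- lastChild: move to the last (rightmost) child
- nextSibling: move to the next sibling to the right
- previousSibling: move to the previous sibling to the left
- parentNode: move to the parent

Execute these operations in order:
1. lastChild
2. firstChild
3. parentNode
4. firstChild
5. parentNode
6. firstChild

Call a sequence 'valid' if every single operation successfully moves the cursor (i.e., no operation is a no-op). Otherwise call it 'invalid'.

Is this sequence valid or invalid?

Answer: valid

Derivation:
After 1 (lastChild): footer
After 2 (firstChild): nav
After 3 (parentNode): footer
After 4 (firstChild): nav
After 5 (parentNode): footer
After 6 (firstChild): nav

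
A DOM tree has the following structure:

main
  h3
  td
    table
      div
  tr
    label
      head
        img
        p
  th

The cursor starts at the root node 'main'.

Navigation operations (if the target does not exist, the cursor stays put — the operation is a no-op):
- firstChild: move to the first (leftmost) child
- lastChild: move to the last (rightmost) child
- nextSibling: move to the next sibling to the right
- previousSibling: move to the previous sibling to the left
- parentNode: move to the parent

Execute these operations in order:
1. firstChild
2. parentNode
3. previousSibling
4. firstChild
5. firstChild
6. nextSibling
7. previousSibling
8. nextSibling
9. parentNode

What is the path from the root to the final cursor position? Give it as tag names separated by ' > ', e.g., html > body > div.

Answer: main

Derivation:
After 1 (firstChild): h3
After 2 (parentNode): main
After 3 (previousSibling): main (no-op, stayed)
After 4 (firstChild): h3
After 5 (firstChild): h3 (no-op, stayed)
After 6 (nextSibling): td
After 7 (previousSibling): h3
After 8 (nextSibling): td
After 9 (parentNode): main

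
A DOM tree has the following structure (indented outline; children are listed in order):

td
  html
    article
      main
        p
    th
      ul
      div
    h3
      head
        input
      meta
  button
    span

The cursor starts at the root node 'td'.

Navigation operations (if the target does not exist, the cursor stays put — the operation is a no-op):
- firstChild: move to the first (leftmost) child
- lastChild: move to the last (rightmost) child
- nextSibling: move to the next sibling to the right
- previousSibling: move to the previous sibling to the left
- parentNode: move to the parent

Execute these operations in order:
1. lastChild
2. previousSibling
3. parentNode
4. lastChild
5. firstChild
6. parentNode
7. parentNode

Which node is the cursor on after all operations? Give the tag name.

Answer: td

Derivation:
After 1 (lastChild): button
After 2 (previousSibling): html
After 3 (parentNode): td
After 4 (lastChild): button
After 5 (firstChild): span
After 6 (parentNode): button
After 7 (parentNode): td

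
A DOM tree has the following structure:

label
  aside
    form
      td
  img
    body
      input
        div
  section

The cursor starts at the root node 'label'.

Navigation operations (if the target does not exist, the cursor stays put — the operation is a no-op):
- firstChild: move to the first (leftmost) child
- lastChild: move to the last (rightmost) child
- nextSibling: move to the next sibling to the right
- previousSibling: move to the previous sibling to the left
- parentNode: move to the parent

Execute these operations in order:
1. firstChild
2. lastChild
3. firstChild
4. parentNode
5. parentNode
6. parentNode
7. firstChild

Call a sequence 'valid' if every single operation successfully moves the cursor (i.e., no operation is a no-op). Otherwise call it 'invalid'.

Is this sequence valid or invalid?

Answer: valid

Derivation:
After 1 (firstChild): aside
After 2 (lastChild): form
After 3 (firstChild): td
After 4 (parentNode): form
After 5 (parentNode): aside
After 6 (parentNode): label
After 7 (firstChild): aside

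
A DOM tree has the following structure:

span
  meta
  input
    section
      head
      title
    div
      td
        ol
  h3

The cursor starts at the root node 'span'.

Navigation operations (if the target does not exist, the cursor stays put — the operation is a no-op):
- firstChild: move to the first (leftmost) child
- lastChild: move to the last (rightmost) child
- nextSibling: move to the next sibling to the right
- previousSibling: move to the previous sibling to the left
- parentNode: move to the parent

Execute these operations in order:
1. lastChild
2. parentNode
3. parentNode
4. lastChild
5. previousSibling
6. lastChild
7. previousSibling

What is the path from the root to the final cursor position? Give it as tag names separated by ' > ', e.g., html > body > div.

After 1 (lastChild): h3
After 2 (parentNode): span
After 3 (parentNode): span (no-op, stayed)
After 4 (lastChild): h3
After 5 (previousSibling): input
After 6 (lastChild): div
After 7 (previousSibling): section

Answer: span > input > section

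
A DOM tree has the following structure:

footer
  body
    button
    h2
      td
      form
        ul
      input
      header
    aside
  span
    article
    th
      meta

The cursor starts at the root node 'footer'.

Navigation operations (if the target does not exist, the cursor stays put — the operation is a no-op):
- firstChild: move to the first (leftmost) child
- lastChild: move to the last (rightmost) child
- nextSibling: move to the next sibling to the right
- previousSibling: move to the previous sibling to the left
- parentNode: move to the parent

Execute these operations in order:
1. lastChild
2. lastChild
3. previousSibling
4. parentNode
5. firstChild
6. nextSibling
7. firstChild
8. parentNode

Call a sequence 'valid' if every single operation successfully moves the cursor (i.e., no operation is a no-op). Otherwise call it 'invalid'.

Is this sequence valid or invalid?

After 1 (lastChild): span
After 2 (lastChild): th
After 3 (previousSibling): article
After 4 (parentNode): span
After 5 (firstChild): article
After 6 (nextSibling): th
After 7 (firstChild): meta
After 8 (parentNode): th

Answer: valid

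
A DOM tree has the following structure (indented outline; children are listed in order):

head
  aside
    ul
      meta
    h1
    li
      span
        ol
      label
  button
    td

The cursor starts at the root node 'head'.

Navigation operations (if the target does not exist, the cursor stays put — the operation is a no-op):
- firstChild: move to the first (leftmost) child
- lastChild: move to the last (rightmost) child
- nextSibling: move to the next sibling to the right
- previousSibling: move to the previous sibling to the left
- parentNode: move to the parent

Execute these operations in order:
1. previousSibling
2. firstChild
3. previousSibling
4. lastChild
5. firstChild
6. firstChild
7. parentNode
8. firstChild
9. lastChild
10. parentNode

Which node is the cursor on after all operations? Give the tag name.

Answer: span

Derivation:
After 1 (previousSibling): head (no-op, stayed)
After 2 (firstChild): aside
After 3 (previousSibling): aside (no-op, stayed)
After 4 (lastChild): li
After 5 (firstChild): span
After 6 (firstChild): ol
After 7 (parentNode): span
After 8 (firstChild): ol
After 9 (lastChild): ol (no-op, stayed)
After 10 (parentNode): span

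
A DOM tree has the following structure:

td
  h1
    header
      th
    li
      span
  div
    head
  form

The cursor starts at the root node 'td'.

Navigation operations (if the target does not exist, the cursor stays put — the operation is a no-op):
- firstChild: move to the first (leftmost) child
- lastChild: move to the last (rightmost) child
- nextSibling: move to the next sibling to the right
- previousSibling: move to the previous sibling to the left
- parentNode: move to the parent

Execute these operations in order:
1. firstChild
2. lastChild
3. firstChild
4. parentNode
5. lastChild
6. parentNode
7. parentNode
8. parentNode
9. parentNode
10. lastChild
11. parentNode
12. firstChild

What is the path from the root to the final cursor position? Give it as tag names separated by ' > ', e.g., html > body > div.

After 1 (firstChild): h1
After 2 (lastChild): li
After 3 (firstChild): span
After 4 (parentNode): li
After 5 (lastChild): span
After 6 (parentNode): li
After 7 (parentNode): h1
After 8 (parentNode): td
After 9 (parentNode): td (no-op, stayed)
After 10 (lastChild): form
After 11 (parentNode): td
After 12 (firstChild): h1

Answer: td > h1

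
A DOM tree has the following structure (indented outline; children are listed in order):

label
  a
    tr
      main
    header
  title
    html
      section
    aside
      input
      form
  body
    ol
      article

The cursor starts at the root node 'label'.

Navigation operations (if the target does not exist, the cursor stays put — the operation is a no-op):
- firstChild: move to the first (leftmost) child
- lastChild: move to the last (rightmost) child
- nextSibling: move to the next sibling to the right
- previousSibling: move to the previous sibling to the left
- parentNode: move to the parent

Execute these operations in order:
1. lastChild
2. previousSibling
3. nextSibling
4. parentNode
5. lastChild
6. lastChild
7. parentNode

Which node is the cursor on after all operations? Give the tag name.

After 1 (lastChild): body
After 2 (previousSibling): title
After 3 (nextSibling): body
After 4 (parentNode): label
After 5 (lastChild): body
After 6 (lastChild): ol
After 7 (parentNode): body

Answer: body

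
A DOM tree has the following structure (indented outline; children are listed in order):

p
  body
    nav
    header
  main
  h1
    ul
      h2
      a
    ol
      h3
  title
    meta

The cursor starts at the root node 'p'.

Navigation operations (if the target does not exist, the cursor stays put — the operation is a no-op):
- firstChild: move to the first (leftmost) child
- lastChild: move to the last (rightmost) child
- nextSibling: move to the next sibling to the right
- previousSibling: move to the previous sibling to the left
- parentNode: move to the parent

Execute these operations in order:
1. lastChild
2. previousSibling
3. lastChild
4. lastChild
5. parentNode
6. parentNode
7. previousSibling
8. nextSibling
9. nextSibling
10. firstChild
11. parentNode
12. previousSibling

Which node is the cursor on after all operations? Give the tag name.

Answer: h1

Derivation:
After 1 (lastChild): title
After 2 (previousSibling): h1
After 3 (lastChild): ol
After 4 (lastChild): h3
After 5 (parentNode): ol
After 6 (parentNode): h1
After 7 (previousSibling): main
After 8 (nextSibling): h1
After 9 (nextSibling): title
After 10 (firstChild): meta
After 11 (parentNode): title
After 12 (previousSibling): h1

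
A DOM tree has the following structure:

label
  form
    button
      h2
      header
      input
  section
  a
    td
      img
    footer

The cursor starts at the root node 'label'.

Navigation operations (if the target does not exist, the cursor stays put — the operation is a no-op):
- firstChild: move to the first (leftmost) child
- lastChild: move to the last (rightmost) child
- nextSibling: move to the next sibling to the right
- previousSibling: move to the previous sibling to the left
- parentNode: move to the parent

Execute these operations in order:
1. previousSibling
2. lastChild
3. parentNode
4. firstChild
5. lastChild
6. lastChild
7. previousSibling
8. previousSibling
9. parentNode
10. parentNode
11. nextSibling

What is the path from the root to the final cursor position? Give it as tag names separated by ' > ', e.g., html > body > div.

Answer: label > section

Derivation:
After 1 (previousSibling): label (no-op, stayed)
After 2 (lastChild): a
After 3 (parentNode): label
After 4 (firstChild): form
After 5 (lastChild): button
After 6 (lastChild): input
After 7 (previousSibling): header
After 8 (previousSibling): h2
After 9 (parentNode): button
After 10 (parentNode): form
After 11 (nextSibling): section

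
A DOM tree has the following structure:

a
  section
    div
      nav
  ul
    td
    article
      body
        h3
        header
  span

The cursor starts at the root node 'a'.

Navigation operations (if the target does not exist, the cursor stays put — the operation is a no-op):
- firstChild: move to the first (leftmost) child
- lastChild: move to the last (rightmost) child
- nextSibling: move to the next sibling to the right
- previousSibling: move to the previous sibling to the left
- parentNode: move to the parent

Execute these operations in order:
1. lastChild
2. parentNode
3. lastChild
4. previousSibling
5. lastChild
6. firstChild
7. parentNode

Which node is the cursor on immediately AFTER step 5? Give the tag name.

After 1 (lastChild): span
After 2 (parentNode): a
After 3 (lastChild): span
After 4 (previousSibling): ul
After 5 (lastChild): article

Answer: article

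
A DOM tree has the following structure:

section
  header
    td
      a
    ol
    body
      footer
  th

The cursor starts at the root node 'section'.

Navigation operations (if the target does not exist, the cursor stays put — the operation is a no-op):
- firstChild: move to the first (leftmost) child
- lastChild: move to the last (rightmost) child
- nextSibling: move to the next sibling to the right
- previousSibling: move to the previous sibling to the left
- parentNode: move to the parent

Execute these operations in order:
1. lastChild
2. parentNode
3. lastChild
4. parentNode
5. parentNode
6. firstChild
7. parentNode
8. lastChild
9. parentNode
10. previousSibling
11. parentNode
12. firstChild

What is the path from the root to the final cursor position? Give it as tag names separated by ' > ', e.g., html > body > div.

After 1 (lastChild): th
After 2 (parentNode): section
After 3 (lastChild): th
After 4 (parentNode): section
After 5 (parentNode): section (no-op, stayed)
After 6 (firstChild): header
After 7 (parentNode): section
After 8 (lastChild): th
After 9 (parentNode): section
After 10 (previousSibling): section (no-op, stayed)
After 11 (parentNode): section (no-op, stayed)
After 12 (firstChild): header

Answer: section > header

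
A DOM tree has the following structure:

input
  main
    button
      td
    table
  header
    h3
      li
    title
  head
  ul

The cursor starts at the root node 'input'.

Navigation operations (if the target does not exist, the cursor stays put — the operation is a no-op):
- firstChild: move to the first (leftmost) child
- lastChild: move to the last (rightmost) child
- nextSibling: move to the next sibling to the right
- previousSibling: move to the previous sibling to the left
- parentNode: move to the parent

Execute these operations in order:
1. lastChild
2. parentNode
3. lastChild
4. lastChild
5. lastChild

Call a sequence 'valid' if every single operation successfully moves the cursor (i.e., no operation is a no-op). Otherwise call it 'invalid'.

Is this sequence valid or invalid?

After 1 (lastChild): ul
After 2 (parentNode): input
After 3 (lastChild): ul
After 4 (lastChild): ul (no-op, stayed)
After 5 (lastChild): ul (no-op, stayed)

Answer: invalid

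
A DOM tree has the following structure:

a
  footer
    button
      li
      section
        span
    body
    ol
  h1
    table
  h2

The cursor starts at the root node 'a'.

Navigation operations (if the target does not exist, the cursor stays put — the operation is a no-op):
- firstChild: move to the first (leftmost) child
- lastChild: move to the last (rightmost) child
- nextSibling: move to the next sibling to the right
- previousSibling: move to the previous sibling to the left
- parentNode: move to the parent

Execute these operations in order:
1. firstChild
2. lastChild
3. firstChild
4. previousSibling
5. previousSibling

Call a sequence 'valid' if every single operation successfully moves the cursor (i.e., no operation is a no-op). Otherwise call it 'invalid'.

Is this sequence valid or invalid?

After 1 (firstChild): footer
After 2 (lastChild): ol
After 3 (firstChild): ol (no-op, stayed)
After 4 (previousSibling): body
After 5 (previousSibling): button

Answer: invalid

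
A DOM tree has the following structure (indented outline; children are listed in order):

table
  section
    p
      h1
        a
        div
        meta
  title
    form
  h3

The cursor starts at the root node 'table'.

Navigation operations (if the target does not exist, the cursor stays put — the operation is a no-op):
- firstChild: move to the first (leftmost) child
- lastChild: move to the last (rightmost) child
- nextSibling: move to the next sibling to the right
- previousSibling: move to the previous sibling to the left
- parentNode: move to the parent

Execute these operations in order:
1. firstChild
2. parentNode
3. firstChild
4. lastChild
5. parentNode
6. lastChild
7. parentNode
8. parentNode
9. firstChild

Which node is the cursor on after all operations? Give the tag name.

After 1 (firstChild): section
After 2 (parentNode): table
After 3 (firstChild): section
After 4 (lastChild): p
After 5 (parentNode): section
After 6 (lastChild): p
After 7 (parentNode): section
After 8 (parentNode): table
After 9 (firstChild): section

Answer: section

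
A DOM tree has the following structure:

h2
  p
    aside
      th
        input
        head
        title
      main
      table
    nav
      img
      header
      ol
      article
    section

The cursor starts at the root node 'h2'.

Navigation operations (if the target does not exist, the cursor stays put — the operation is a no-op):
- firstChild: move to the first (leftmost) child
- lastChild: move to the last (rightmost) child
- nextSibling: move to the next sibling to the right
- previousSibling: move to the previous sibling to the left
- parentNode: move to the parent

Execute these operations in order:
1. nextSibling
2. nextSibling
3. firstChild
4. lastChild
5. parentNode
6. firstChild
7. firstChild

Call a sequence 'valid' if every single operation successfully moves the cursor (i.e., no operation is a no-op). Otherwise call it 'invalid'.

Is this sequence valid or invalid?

Answer: invalid

Derivation:
After 1 (nextSibling): h2 (no-op, stayed)
After 2 (nextSibling): h2 (no-op, stayed)
After 3 (firstChild): p
After 4 (lastChild): section
After 5 (parentNode): p
After 6 (firstChild): aside
After 7 (firstChild): th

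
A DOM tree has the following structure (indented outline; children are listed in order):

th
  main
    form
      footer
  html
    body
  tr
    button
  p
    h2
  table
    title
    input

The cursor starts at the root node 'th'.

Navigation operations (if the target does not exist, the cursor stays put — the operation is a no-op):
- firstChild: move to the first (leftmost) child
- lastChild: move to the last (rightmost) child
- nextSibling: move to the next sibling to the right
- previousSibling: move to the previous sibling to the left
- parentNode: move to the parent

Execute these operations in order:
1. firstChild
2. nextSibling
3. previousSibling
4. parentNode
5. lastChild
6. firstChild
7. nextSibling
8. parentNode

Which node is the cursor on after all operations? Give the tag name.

Answer: table

Derivation:
After 1 (firstChild): main
After 2 (nextSibling): html
After 3 (previousSibling): main
After 4 (parentNode): th
After 5 (lastChild): table
After 6 (firstChild): title
After 7 (nextSibling): input
After 8 (parentNode): table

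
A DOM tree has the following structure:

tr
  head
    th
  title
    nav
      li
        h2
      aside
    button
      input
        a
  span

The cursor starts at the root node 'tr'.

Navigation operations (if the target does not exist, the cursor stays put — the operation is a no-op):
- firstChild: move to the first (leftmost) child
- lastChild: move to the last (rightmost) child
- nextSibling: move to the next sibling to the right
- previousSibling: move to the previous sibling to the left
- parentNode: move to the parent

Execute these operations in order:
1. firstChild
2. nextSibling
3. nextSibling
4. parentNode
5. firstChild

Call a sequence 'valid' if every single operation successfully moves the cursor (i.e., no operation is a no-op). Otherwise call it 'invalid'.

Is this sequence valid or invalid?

After 1 (firstChild): head
After 2 (nextSibling): title
After 3 (nextSibling): span
After 4 (parentNode): tr
After 5 (firstChild): head

Answer: valid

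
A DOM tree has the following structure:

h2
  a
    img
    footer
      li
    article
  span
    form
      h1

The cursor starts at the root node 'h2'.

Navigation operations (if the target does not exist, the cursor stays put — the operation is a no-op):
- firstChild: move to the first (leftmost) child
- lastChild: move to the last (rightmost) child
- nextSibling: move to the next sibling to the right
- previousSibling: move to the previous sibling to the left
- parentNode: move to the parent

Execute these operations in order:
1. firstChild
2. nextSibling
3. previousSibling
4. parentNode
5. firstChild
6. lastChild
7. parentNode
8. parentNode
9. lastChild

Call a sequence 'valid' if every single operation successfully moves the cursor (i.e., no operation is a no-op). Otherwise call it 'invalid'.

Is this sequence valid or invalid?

Answer: valid

Derivation:
After 1 (firstChild): a
After 2 (nextSibling): span
After 3 (previousSibling): a
After 4 (parentNode): h2
After 5 (firstChild): a
After 6 (lastChild): article
After 7 (parentNode): a
After 8 (parentNode): h2
After 9 (lastChild): span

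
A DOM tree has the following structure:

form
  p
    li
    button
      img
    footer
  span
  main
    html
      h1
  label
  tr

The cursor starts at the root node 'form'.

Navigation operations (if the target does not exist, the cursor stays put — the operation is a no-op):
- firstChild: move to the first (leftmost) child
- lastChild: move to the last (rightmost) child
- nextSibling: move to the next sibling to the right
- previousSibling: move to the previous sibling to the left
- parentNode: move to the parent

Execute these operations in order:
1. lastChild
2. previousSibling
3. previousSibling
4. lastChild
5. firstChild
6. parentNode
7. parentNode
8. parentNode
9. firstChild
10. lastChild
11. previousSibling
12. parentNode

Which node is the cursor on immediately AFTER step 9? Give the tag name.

After 1 (lastChild): tr
After 2 (previousSibling): label
After 3 (previousSibling): main
After 4 (lastChild): html
After 5 (firstChild): h1
After 6 (parentNode): html
After 7 (parentNode): main
After 8 (parentNode): form
After 9 (firstChild): p

Answer: p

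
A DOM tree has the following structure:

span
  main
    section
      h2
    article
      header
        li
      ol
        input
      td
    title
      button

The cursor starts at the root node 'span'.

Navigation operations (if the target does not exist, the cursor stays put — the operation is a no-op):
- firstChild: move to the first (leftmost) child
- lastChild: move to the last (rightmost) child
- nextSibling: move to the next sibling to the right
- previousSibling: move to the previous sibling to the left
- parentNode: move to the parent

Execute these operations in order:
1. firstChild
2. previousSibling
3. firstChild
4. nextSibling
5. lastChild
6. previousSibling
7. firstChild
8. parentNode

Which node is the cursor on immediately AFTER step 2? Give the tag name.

Answer: main

Derivation:
After 1 (firstChild): main
After 2 (previousSibling): main (no-op, stayed)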